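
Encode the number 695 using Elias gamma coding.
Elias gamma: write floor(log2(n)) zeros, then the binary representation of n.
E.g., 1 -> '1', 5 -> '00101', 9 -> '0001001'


num_bits = floor(log2(695)) + 1 = 10
leading_zeros = num_bits - 1 = 9
binary(695) = 1010110111

Elias gamma(695) = '000000000' + '1010110111' = 0000000001010110111 (19 bits)


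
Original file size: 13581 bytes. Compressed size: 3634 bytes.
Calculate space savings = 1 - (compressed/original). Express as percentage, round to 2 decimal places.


ratio = compressed/original = 3634/13581 = 0.26758
savings = 1 - ratio = 1 - 0.26758 = 0.73242
as a percentage: 0.73242 * 100 = 73.24%

Space savings = 1 - 3634/13581 = 73.24%


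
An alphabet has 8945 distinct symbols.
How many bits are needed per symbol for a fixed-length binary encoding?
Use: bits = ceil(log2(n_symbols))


log2(8945) = 13.1269
Bracket: 2^13 = 8192 < 8945 <= 2^14 = 16384
So ceil(log2(8945)) = 14

bits = ceil(log2(8945)) = ceil(13.1269) = 14 bits


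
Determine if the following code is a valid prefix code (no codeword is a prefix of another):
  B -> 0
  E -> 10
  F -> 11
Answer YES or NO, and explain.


Checking each pair (does one codeword prefix another?):
  B='0' vs E='10': no prefix
  B='0' vs F='11': no prefix
  E='10' vs B='0': no prefix
  E='10' vs F='11': no prefix
  F='11' vs B='0': no prefix
  F='11' vs E='10': no prefix
No violation found over all pairs.

YES -- this is a valid prefix code. No codeword is a prefix of any other codeword.


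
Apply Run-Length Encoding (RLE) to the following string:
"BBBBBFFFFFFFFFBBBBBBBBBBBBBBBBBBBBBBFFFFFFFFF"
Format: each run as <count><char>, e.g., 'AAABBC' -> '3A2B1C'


Scanning runs left to right:
  i=0: run of 'B' x 5 -> '5B'
  i=5: run of 'F' x 9 -> '9F'
  i=14: run of 'B' x 22 -> '22B'
  i=36: run of 'F' x 9 -> '9F'

RLE = 5B9F22B9F


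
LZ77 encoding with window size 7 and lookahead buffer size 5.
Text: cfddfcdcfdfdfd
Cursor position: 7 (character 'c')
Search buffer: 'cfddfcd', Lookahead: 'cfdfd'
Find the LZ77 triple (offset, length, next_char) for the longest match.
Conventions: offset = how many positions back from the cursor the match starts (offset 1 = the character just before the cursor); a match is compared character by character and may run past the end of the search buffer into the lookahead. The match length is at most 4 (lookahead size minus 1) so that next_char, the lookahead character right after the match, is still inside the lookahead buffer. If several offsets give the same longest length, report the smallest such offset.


Try each offset into the search buffer:
  offset=1 (pos 6, char 'd'): match length 0
  offset=2 (pos 5, char 'c'): match length 1
  offset=3 (pos 4, char 'f'): match length 0
  offset=4 (pos 3, char 'd'): match length 0
  offset=5 (pos 2, char 'd'): match length 0
  offset=6 (pos 1, char 'f'): match length 0
  offset=7 (pos 0, char 'c'): match length 3
Longest match has length 3 at offset 7.
next_char = character at position 7 + 3 = 10 -> 'f'

Best match: offset=7, length=3 (matching 'cfd' starting at position 0)
LZ77 triple: (7, 3, 'f')


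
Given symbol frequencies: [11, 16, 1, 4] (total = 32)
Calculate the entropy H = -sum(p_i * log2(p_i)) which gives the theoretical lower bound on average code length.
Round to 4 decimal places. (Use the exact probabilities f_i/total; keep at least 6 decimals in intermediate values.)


Per-symbol terms -p_i * log2(p_i) with p_i = f_i/32:
  p = 11/32 = 0.343750: log2(p) = -1.540568, -p*log2(p) = 0.529570
  p = 16/32 = 0.500000: log2(p) = -1.000000, -p*log2(p) = 0.500000
  p = 1/32 = 0.031250: log2(p) = -5.000000, -p*log2(p) = 0.156250
  p = 4/32 = 0.125000: log2(p) = -3.000000, -p*log2(p) = 0.375000
H = 0.529570 + 0.500000 + 0.156250 + 0.375000 = 1.560820

H = 1.5608 bits/symbol


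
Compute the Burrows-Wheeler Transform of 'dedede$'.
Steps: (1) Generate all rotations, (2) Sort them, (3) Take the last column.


Rotations (sorted):
  0: $dedede -> last char: e
  1: de$dede -> last char: e
  2: dede$de -> last char: e
  3: dedede$ -> last char: $
  4: e$deded -> last char: d
  5: ede$ded -> last char: d
  6: edede$d -> last char: d


BWT = eee$ddd


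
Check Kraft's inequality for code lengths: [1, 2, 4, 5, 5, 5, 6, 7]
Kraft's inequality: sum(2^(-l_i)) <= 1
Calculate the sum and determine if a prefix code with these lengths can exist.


Sum = 2^(-1) + 2^(-2) + 2^(-4) + 2^(-5) + 2^(-5) + 2^(-5) + 2^(-6) + 2^(-7)
    = 0.5 + 0.25 + 0.0625 + 0.03125 + 0.03125 + 0.03125 + 0.015625 + 0.0078125
    = 119/128 = 0.9296875
Since 0.9296875 <= 1, Kraft's inequality IS satisfied.
A prefix code with these lengths CAN exist.

Kraft sum = 0.9296875. Satisfied.


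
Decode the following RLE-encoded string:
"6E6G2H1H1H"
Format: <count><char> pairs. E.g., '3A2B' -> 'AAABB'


Expanding each <count><char> pair:
  6E -> 'EEEEEE'
  6G -> 'GGGGGG'
  2H -> 'HH'
  1H -> 'H'
  1H -> 'H'

Decoded = EEEEEEGGGGGGHHHH


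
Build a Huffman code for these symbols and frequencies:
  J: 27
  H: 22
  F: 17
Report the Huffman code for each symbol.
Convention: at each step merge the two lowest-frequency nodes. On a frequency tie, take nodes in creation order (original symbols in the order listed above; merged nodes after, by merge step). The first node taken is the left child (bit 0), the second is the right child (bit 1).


Huffman tree construction:
Step 1: Merge F(17) + H(22) = 39
Step 2: Merge J(27) + (F+H)(39) = 66
Read each symbol's code off the tree from the root (left child = 0, right child = 1).

Codes:
  J: 0 (length 1)
  H: 11 (length 2)
  F: 10 (length 2)
Average code length: 105/66 = 1.5909 bits/symbol


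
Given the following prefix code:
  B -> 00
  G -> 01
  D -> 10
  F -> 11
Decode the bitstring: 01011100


Decoding step by step:
Bits 01 -> G
Bits 01 -> G
Bits 11 -> F
Bits 00 -> B


Decoded message: GGFB


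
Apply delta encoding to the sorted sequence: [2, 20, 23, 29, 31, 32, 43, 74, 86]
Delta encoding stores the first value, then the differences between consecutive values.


First value: 2
Deltas:
  20 - 2 = 18
  23 - 20 = 3
  29 - 23 = 6
  31 - 29 = 2
  32 - 31 = 1
  43 - 32 = 11
  74 - 43 = 31
  86 - 74 = 12


Delta encoded: [2, 18, 3, 6, 2, 1, 11, 31, 12]


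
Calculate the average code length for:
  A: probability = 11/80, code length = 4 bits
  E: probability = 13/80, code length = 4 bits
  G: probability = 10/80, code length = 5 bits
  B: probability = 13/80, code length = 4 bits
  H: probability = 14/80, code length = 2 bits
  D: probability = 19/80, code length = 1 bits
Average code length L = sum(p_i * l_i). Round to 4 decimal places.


Weighted contributions p_i * l_i:
  A: (11/80) * 4 = 44/80
  E: (13/80) * 4 = 52/80
  G: (10/80) * 5 = 50/80
  B: (13/80) * 4 = 52/80
  H: (14/80) * 2 = 28/80
  D: (19/80) * 1 = 19/80
Sum = (44 + 52 + 50 + 52 + 28 + 19)/80 = 245/80

L = 245/80 = 3.0625 bits/symbol


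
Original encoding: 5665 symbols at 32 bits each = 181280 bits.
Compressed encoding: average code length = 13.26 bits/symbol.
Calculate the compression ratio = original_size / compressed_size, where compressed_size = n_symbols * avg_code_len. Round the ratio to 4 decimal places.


original_size = n_symbols * orig_bits = 5665 * 32 = 181280 bits
compressed_size = n_symbols * avg_code_len = 5665 * 13.26 = 75117.9 bits
ratio = original_size / compressed_size = 181280 / 75117.9 = 2.4133

Compression ratio = 2.4133


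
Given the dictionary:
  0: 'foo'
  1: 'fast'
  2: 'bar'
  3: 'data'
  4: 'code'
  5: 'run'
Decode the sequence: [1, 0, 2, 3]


Look up each index in the dictionary:
  1 -> 'fast'
  0 -> 'foo'
  2 -> 'bar'
  3 -> 'data'

Decoded: "fast foo bar data"


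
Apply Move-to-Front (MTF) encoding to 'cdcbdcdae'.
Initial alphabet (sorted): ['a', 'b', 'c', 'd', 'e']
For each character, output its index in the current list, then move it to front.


MTF encoding:
'c': index 2 in ['a', 'b', 'c', 'd', 'e'] -> ['c', 'a', 'b', 'd', 'e']
'd': index 3 in ['c', 'a', 'b', 'd', 'e'] -> ['d', 'c', 'a', 'b', 'e']
'c': index 1 in ['d', 'c', 'a', 'b', 'e'] -> ['c', 'd', 'a', 'b', 'e']
'b': index 3 in ['c', 'd', 'a', 'b', 'e'] -> ['b', 'c', 'd', 'a', 'e']
'd': index 2 in ['b', 'c', 'd', 'a', 'e'] -> ['d', 'b', 'c', 'a', 'e']
'c': index 2 in ['d', 'b', 'c', 'a', 'e'] -> ['c', 'd', 'b', 'a', 'e']
'd': index 1 in ['c', 'd', 'b', 'a', 'e'] -> ['d', 'c', 'b', 'a', 'e']
'a': index 3 in ['d', 'c', 'b', 'a', 'e'] -> ['a', 'd', 'c', 'b', 'e']
'e': index 4 in ['a', 'd', 'c', 'b', 'e'] -> ['e', 'a', 'd', 'c', 'b']


Output: [2, 3, 1, 3, 2, 2, 1, 3, 4]


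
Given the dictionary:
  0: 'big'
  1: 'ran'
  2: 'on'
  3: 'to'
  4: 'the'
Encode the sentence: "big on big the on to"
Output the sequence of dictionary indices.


Look up each word in the dictionary:
  'big' -> 0
  'on' -> 2
  'big' -> 0
  'the' -> 4
  'on' -> 2
  'to' -> 3

Encoded: [0, 2, 0, 4, 2, 3]


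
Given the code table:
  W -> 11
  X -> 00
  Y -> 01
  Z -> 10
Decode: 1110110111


Decoding:
11 -> W
10 -> Z
11 -> W
01 -> Y
11 -> W


Result: WZWYW


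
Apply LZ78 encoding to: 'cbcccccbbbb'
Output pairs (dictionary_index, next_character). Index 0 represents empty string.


LZ78 encoding steps:
Dictionary: {0: ''}
Step 1: w='' (idx 0), next='c' -> output (0, 'c'), add 'c' as idx 1
Step 2: w='' (idx 0), next='b' -> output (0, 'b'), add 'b' as idx 2
Step 3: w='c' (idx 1), next='c' -> output (1, 'c'), add 'cc' as idx 3
Step 4: w='cc' (idx 3), next='c' -> output (3, 'c'), add 'ccc' as idx 4
Step 5: w='b' (idx 2), next='b' -> output (2, 'b'), add 'bb' as idx 5
Step 6: w='bb' (idx 5), end of input -> output (5, '')


Encoded: [(0, 'c'), (0, 'b'), (1, 'c'), (3, 'c'), (2, 'b'), (5, '')]


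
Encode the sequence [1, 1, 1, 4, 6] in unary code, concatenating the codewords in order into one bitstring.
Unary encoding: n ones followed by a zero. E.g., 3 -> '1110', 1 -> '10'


Encode each number as n ones followed by a terminating 0:
  1 -> 10 (2 bits)
  1 -> 10 (2 bits)
  1 -> 10 (2 bits)
  4 -> 11110 (5 bits)
  6 -> 1111110 (7 bits)
Total length = 2 + 2 + 2 + 5 + 7 = 18 bits.

Unary([1, 1, 1, 4, 6]) = 101010111101111110 (18 bits)


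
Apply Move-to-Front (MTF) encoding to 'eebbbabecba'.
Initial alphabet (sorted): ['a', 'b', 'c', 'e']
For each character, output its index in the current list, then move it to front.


MTF encoding:
'e': index 3 in ['a', 'b', 'c', 'e'] -> ['e', 'a', 'b', 'c']
'e': index 0 in ['e', 'a', 'b', 'c'] -> ['e', 'a', 'b', 'c']
'b': index 2 in ['e', 'a', 'b', 'c'] -> ['b', 'e', 'a', 'c']
'b': index 0 in ['b', 'e', 'a', 'c'] -> ['b', 'e', 'a', 'c']
'b': index 0 in ['b', 'e', 'a', 'c'] -> ['b', 'e', 'a', 'c']
'a': index 2 in ['b', 'e', 'a', 'c'] -> ['a', 'b', 'e', 'c']
'b': index 1 in ['a', 'b', 'e', 'c'] -> ['b', 'a', 'e', 'c']
'e': index 2 in ['b', 'a', 'e', 'c'] -> ['e', 'b', 'a', 'c']
'c': index 3 in ['e', 'b', 'a', 'c'] -> ['c', 'e', 'b', 'a']
'b': index 2 in ['c', 'e', 'b', 'a'] -> ['b', 'c', 'e', 'a']
'a': index 3 in ['b', 'c', 'e', 'a'] -> ['a', 'b', 'c', 'e']


Output: [3, 0, 2, 0, 0, 2, 1, 2, 3, 2, 3]


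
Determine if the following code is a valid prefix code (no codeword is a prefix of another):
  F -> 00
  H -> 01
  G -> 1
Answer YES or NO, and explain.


Checking each pair (does one codeword prefix another?):
  F='00' vs H='01': no prefix
  F='00' vs G='1': no prefix
  H='01' vs F='00': no prefix
  H='01' vs G='1': no prefix
  G='1' vs F='00': no prefix
  G='1' vs H='01': no prefix
No violation found over all pairs.

YES -- this is a valid prefix code. No codeword is a prefix of any other codeword.


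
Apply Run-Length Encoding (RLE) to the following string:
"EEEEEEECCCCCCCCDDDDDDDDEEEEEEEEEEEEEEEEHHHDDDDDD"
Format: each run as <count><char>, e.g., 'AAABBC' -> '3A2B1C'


Scanning runs left to right:
  i=0: run of 'E' x 7 -> '7E'
  i=7: run of 'C' x 8 -> '8C'
  i=15: run of 'D' x 8 -> '8D'
  i=23: run of 'E' x 16 -> '16E'
  i=39: run of 'H' x 3 -> '3H'
  i=42: run of 'D' x 6 -> '6D'

RLE = 7E8C8D16E3H6D


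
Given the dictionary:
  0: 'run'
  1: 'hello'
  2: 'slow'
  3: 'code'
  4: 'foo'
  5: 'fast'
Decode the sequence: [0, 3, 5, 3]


Look up each index in the dictionary:
  0 -> 'run'
  3 -> 'code'
  5 -> 'fast'
  3 -> 'code'

Decoded: "run code fast code"


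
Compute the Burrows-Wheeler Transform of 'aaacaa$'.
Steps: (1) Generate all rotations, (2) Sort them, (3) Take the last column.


Rotations (sorted):
  0: $aaacaa -> last char: a
  1: a$aaaca -> last char: a
  2: aa$aaac -> last char: c
  3: aaacaa$ -> last char: $
  4: aacaa$a -> last char: a
  5: acaa$aa -> last char: a
  6: caa$aaa -> last char: a


BWT = aac$aaa


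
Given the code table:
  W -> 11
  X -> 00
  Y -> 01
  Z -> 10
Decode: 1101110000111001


Decoding:
11 -> W
01 -> Y
11 -> W
00 -> X
00 -> X
11 -> W
10 -> Z
01 -> Y


Result: WYWXXWZY


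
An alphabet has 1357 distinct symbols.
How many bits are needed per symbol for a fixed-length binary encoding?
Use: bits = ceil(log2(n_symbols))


log2(1357) = 10.4062
Bracket: 2^10 = 1024 < 1357 <= 2^11 = 2048
So ceil(log2(1357)) = 11

bits = ceil(log2(1357)) = ceil(10.4062) = 11 bits


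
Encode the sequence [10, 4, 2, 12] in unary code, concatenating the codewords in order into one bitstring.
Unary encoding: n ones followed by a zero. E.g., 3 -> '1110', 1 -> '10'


Encode each number as n ones followed by a terminating 0:
  10 -> 11111111110 (11 bits)
  4 -> 11110 (5 bits)
  2 -> 110 (3 bits)
  12 -> 1111111111110 (13 bits)
Total length = 11 + 5 + 3 + 13 = 32 bits.

Unary([10, 4, 2, 12]) = 11111111110111101101111111111110 (32 bits)


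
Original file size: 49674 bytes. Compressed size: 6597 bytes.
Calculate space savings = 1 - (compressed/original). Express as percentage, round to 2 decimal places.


ratio = compressed/original = 6597/49674 = 0.132806
savings = 1 - ratio = 1 - 0.132806 = 0.867194
as a percentage: 0.867194 * 100 = 86.72%

Space savings = 1 - 6597/49674 = 86.72%


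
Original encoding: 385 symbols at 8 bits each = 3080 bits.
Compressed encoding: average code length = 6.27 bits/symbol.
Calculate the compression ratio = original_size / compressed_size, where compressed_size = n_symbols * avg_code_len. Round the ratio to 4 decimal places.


original_size = n_symbols * orig_bits = 385 * 8 = 3080 bits
compressed_size = n_symbols * avg_code_len = 385 * 6.27 = 2413.95 bits
ratio = original_size / compressed_size = 3080 / 2413.95 = 1.2759

Compression ratio = 1.2759


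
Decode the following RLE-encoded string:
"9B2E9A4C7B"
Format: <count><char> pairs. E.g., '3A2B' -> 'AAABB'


Expanding each <count><char> pair:
  9B -> 'BBBBBBBBB'
  2E -> 'EE'
  9A -> 'AAAAAAAAA'
  4C -> 'CCCC'
  7B -> 'BBBBBBB'

Decoded = BBBBBBBBBEEAAAAAAAAACCCCBBBBBBB


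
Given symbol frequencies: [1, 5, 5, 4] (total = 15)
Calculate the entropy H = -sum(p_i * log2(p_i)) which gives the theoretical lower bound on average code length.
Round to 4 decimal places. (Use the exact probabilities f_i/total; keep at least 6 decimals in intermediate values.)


Per-symbol terms -p_i * log2(p_i) with p_i = f_i/15:
  p = 1/15 = 0.066667: log2(p) = -3.906891, -p*log2(p) = 0.260459
  p = 5/15 = 0.333333: log2(p) = -1.584963, -p*log2(p) = 0.528321
  p = 5/15 = 0.333333: log2(p) = -1.584963, -p*log2(p) = 0.528321
  p = 4/15 = 0.266667: log2(p) = -1.906891, -p*log2(p) = 0.508504
H = 0.260459 + 0.528321 + 0.528321 + 0.508504 = 1.825605

H = 1.8256 bits/symbol


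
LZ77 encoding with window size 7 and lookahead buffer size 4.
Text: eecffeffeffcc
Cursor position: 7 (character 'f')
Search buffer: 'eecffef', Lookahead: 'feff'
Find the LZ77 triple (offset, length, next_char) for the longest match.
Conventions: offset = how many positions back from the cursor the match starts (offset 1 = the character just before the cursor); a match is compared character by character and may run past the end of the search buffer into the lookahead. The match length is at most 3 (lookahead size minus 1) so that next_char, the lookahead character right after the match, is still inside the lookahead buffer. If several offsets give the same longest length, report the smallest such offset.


Try each offset into the search buffer:
  offset=1 (pos 6, char 'f'): match length 1
  offset=2 (pos 5, char 'e'): match length 0
  offset=3 (pos 4, char 'f'): match length 3
  offset=4 (pos 3, char 'f'): match length 1
  offset=5 (pos 2, char 'c'): match length 0
  offset=6 (pos 1, char 'e'): match length 0
  offset=7 (pos 0, char 'e'): match length 0
Longest match has length 3 at offset 3.
next_char = character at position 7 + 3 = 10 -> 'f'

Best match: offset=3, length=3 (matching 'fef' starting at position 4)
LZ77 triple: (3, 3, 'f')


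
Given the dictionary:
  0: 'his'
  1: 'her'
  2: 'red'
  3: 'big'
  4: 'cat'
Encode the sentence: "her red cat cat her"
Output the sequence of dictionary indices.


Look up each word in the dictionary:
  'her' -> 1
  'red' -> 2
  'cat' -> 4
  'cat' -> 4
  'her' -> 1

Encoded: [1, 2, 4, 4, 1]


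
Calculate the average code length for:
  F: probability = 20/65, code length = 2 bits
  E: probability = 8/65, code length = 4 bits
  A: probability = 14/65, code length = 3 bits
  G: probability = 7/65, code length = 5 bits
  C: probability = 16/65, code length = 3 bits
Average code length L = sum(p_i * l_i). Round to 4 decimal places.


Weighted contributions p_i * l_i:
  F: (20/65) * 2 = 40/65
  E: (8/65) * 4 = 32/65
  A: (14/65) * 3 = 42/65
  G: (7/65) * 5 = 35/65
  C: (16/65) * 3 = 48/65
Sum = (40 + 32 + 42 + 35 + 48)/65 = 197/65

L = 197/65 = 3.0308 bits/symbol


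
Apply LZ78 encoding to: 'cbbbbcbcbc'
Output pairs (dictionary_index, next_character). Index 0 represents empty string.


LZ78 encoding steps:
Dictionary: {0: ''}
Step 1: w='' (idx 0), next='c' -> output (0, 'c'), add 'c' as idx 1
Step 2: w='' (idx 0), next='b' -> output (0, 'b'), add 'b' as idx 2
Step 3: w='b' (idx 2), next='b' -> output (2, 'b'), add 'bb' as idx 3
Step 4: w='b' (idx 2), next='c' -> output (2, 'c'), add 'bc' as idx 4
Step 5: w='bc' (idx 4), next='b' -> output (4, 'b'), add 'bcb' as idx 5
Step 6: w='c' (idx 1), end of input -> output (1, '')


Encoded: [(0, 'c'), (0, 'b'), (2, 'b'), (2, 'c'), (4, 'b'), (1, '')]


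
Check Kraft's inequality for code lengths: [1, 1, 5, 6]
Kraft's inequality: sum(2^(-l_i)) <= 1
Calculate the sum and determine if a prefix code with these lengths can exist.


Sum = 2^(-1) + 2^(-1) + 2^(-5) + 2^(-6)
    = 0.5 + 0.5 + 0.03125 + 0.015625
    = 67/64 = 1.046875
Since 1.046875 > 1, Kraft's inequality is NOT satisfied.
A prefix code with these lengths CANNOT exist.

Kraft sum = 1.046875. Not satisfied.


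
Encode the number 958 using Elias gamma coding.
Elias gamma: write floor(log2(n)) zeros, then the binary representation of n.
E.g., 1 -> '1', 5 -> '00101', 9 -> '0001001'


num_bits = floor(log2(958)) + 1 = 10
leading_zeros = num_bits - 1 = 9
binary(958) = 1110111110

Elias gamma(958) = '000000000' + '1110111110' = 0000000001110111110 (19 bits)


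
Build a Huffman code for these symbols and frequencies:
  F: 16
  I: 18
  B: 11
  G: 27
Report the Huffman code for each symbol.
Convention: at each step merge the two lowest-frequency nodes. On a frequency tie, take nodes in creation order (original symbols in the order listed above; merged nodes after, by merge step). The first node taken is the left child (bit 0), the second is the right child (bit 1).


Huffman tree construction:
Step 1: Merge B(11) + F(16) = 27
Step 2: Merge I(18) + G(27) = 45
Step 3: Merge (B+F)(27) + (I+G)(45) = 72
Read each symbol's code off the tree from the root (left child = 0, right child = 1).

Codes:
  F: 01 (length 2)
  I: 10 (length 2)
  B: 00 (length 2)
  G: 11 (length 2)
Average code length: 144/72 = 2.0000 bits/symbol


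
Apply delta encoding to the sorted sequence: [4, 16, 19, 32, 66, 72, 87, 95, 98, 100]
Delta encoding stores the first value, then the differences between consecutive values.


First value: 4
Deltas:
  16 - 4 = 12
  19 - 16 = 3
  32 - 19 = 13
  66 - 32 = 34
  72 - 66 = 6
  87 - 72 = 15
  95 - 87 = 8
  98 - 95 = 3
  100 - 98 = 2


Delta encoded: [4, 12, 3, 13, 34, 6, 15, 8, 3, 2]


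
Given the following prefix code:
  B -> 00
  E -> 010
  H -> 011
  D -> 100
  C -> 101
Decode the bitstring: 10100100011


Decoding step by step:
Bits 101 -> C
Bits 00 -> B
Bits 100 -> D
Bits 011 -> H


Decoded message: CBDH


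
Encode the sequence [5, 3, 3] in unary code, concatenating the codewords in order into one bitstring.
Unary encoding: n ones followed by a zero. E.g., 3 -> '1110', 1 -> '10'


Encode each number as n ones followed by a terminating 0:
  5 -> 111110 (6 bits)
  3 -> 1110 (4 bits)
  3 -> 1110 (4 bits)
Total length = 6 + 4 + 4 = 14 bits.

Unary([5, 3, 3]) = 11111011101110 (14 bits)


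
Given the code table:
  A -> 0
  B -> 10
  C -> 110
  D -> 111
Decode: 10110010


Decoding:
10 -> B
110 -> C
0 -> A
10 -> B


Result: BCAB


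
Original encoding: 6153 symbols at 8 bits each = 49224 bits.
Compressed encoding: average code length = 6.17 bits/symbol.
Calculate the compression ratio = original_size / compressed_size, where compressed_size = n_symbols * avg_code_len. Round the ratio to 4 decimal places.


original_size = n_symbols * orig_bits = 6153 * 8 = 49224 bits
compressed_size = n_symbols * avg_code_len = 6153 * 6.17 = 37964.01 bits
ratio = original_size / compressed_size = 49224 / 37964.01 = 1.2966

Compression ratio = 1.2966


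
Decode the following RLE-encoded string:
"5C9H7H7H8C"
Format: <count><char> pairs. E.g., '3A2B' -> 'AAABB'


Expanding each <count><char> pair:
  5C -> 'CCCCC'
  9H -> 'HHHHHHHHH'
  7H -> 'HHHHHHH'
  7H -> 'HHHHHHH'
  8C -> 'CCCCCCCC'

Decoded = CCCCCHHHHHHHHHHHHHHHHHHHHHHHCCCCCCCC


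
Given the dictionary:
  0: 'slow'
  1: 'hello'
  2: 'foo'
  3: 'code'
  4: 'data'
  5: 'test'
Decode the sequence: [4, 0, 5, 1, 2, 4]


Look up each index in the dictionary:
  4 -> 'data'
  0 -> 'slow'
  5 -> 'test'
  1 -> 'hello'
  2 -> 'foo'
  4 -> 'data'

Decoded: "data slow test hello foo data"


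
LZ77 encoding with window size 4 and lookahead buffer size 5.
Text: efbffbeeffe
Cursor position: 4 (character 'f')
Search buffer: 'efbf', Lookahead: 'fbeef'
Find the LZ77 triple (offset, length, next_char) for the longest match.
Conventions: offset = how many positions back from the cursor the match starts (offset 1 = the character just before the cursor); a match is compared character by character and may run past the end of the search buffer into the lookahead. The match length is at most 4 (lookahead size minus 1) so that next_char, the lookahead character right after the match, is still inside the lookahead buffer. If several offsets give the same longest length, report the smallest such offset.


Try each offset into the search buffer:
  offset=1 (pos 3, char 'f'): match length 1
  offset=2 (pos 2, char 'b'): match length 0
  offset=3 (pos 1, char 'f'): match length 2
  offset=4 (pos 0, char 'e'): match length 0
Longest match has length 2 at offset 3.
next_char = character at position 4 + 2 = 6 -> 'e'

Best match: offset=3, length=2 (matching 'fb' starting at position 1)
LZ77 triple: (3, 2, 'e')


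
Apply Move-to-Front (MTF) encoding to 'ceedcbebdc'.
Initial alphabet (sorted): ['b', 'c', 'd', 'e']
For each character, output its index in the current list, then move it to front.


MTF encoding:
'c': index 1 in ['b', 'c', 'd', 'e'] -> ['c', 'b', 'd', 'e']
'e': index 3 in ['c', 'b', 'd', 'e'] -> ['e', 'c', 'b', 'd']
'e': index 0 in ['e', 'c', 'b', 'd'] -> ['e', 'c', 'b', 'd']
'd': index 3 in ['e', 'c', 'b', 'd'] -> ['d', 'e', 'c', 'b']
'c': index 2 in ['d', 'e', 'c', 'b'] -> ['c', 'd', 'e', 'b']
'b': index 3 in ['c', 'd', 'e', 'b'] -> ['b', 'c', 'd', 'e']
'e': index 3 in ['b', 'c', 'd', 'e'] -> ['e', 'b', 'c', 'd']
'b': index 1 in ['e', 'b', 'c', 'd'] -> ['b', 'e', 'c', 'd']
'd': index 3 in ['b', 'e', 'c', 'd'] -> ['d', 'b', 'e', 'c']
'c': index 3 in ['d', 'b', 'e', 'c'] -> ['c', 'd', 'b', 'e']


Output: [1, 3, 0, 3, 2, 3, 3, 1, 3, 3]


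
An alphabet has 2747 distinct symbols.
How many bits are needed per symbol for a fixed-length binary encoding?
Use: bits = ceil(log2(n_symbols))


log2(2747) = 11.4236
Bracket: 2^11 = 2048 < 2747 <= 2^12 = 4096
So ceil(log2(2747)) = 12

bits = ceil(log2(2747)) = ceil(11.4236) = 12 bits


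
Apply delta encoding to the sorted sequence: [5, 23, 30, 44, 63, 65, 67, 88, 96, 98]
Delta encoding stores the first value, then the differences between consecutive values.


First value: 5
Deltas:
  23 - 5 = 18
  30 - 23 = 7
  44 - 30 = 14
  63 - 44 = 19
  65 - 63 = 2
  67 - 65 = 2
  88 - 67 = 21
  96 - 88 = 8
  98 - 96 = 2


Delta encoded: [5, 18, 7, 14, 19, 2, 2, 21, 8, 2]


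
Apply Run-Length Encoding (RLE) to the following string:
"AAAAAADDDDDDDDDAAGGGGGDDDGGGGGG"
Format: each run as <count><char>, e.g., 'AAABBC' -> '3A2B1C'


Scanning runs left to right:
  i=0: run of 'A' x 6 -> '6A'
  i=6: run of 'D' x 9 -> '9D'
  i=15: run of 'A' x 2 -> '2A'
  i=17: run of 'G' x 5 -> '5G'
  i=22: run of 'D' x 3 -> '3D'
  i=25: run of 'G' x 6 -> '6G'

RLE = 6A9D2A5G3D6G


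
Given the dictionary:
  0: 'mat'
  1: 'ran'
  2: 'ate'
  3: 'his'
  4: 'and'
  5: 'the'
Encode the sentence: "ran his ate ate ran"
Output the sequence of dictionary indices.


Look up each word in the dictionary:
  'ran' -> 1
  'his' -> 3
  'ate' -> 2
  'ate' -> 2
  'ran' -> 1

Encoded: [1, 3, 2, 2, 1]


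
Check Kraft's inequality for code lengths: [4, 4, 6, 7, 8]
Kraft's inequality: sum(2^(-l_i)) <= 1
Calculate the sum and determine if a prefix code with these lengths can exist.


Sum = 2^(-4) + 2^(-4) + 2^(-6) + 2^(-7) + 2^(-8)
    = 0.0625 + 0.0625 + 0.015625 + 0.0078125 + 0.00390625
    = 39/256 = 0.15234375
Since 0.15234375 <= 1, Kraft's inequality IS satisfied.
A prefix code with these lengths CAN exist.

Kraft sum = 0.15234375. Satisfied.


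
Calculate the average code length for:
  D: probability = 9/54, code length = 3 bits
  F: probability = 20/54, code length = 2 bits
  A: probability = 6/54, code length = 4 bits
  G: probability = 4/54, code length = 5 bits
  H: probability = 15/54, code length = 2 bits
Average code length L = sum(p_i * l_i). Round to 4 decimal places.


Weighted contributions p_i * l_i:
  D: (9/54) * 3 = 27/54
  F: (20/54) * 2 = 40/54
  A: (6/54) * 4 = 24/54
  G: (4/54) * 5 = 20/54
  H: (15/54) * 2 = 30/54
Sum = (27 + 40 + 24 + 20 + 30)/54 = 141/54

L = 141/54 = 2.6111 bits/symbol


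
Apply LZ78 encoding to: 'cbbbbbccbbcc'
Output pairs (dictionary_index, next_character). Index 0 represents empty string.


LZ78 encoding steps:
Dictionary: {0: ''}
Step 1: w='' (idx 0), next='c' -> output (0, 'c'), add 'c' as idx 1
Step 2: w='' (idx 0), next='b' -> output (0, 'b'), add 'b' as idx 2
Step 3: w='b' (idx 2), next='b' -> output (2, 'b'), add 'bb' as idx 3
Step 4: w='bb' (idx 3), next='c' -> output (3, 'c'), add 'bbc' as idx 4
Step 5: w='c' (idx 1), next='b' -> output (1, 'b'), add 'cb' as idx 5
Step 6: w='b' (idx 2), next='c' -> output (2, 'c'), add 'bc' as idx 6
Step 7: w='c' (idx 1), end of input -> output (1, '')


Encoded: [(0, 'c'), (0, 'b'), (2, 'b'), (3, 'c'), (1, 'b'), (2, 'c'), (1, '')]


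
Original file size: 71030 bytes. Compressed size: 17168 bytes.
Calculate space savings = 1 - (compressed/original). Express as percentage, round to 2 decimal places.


ratio = compressed/original = 17168/71030 = 0.241701
savings = 1 - ratio = 1 - 0.241701 = 0.758299
as a percentage: 0.758299 * 100 = 75.83%

Space savings = 1 - 17168/71030 = 75.83%


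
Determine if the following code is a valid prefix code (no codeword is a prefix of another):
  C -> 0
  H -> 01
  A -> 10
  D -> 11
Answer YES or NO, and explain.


Checking each pair (does one codeword prefix another?):
  C='0' vs H='01': prefix -- VIOLATION

NO -- this is NOT a valid prefix code. C (0) is a prefix of H (01).


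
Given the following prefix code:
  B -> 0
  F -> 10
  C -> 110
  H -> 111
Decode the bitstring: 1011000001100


Decoding step by step:
Bits 10 -> F
Bits 110 -> C
Bits 0 -> B
Bits 0 -> B
Bits 0 -> B
Bits 0 -> B
Bits 110 -> C
Bits 0 -> B


Decoded message: FCBBBBCB


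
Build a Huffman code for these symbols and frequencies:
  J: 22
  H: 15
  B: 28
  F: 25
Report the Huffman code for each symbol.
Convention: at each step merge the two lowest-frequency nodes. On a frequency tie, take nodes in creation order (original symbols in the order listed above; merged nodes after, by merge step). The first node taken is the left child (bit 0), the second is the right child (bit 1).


Huffman tree construction:
Step 1: Merge H(15) + J(22) = 37
Step 2: Merge F(25) + B(28) = 53
Step 3: Merge (H+J)(37) + (F+B)(53) = 90
Read each symbol's code off the tree from the root (left child = 0, right child = 1).

Codes:
  J: 01 (length 2)
  H: 00 (length 2)
  B: 11 (length 2)
  F: 10 (length 2)
Average code length: 180/90 = 2.0000 bits/symbol


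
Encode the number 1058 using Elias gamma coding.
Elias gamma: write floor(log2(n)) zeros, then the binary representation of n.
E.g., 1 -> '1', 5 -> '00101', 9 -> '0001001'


num_bits = floor(log2(1058)) + 1 = 11
leading_zeros = num_bits - 1 = 10
binary(1058) = 10000100010

Elias gamma(1058) = '0000000000' + '10000100010' = 000000000010000100010 (21 bits)


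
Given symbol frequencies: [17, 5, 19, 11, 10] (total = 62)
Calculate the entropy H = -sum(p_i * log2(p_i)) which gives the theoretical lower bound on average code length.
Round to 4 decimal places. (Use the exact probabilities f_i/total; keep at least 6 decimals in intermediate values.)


Per-symbol terms -p_i * log2(p_i) with p_i = f_i/62:
  p = 17/62 = 0.274194: log2(p) = -1.866733, -p*log2(p) = 0.511846
  p = 5/62 = 0.080645: log2(p) = -3.632268, -p*log2(p) = 0.292925
  p = 19/62 = 0.306452: log2(p) = -1.706269, -p*log2(p) = 0.522889
  p = 11/62 = 0.177419: log2(p) = -2.494765, -p*log2(p) = 0.442620
  p = 10/62 = 0.161290: log2(p) = -2.632268, -p*log2(p) = 0.424559
H = 0.511846 + 0.292925 + 0.522889 + 0.442620 + 0.424559 = 2.194839

H = 2.1948 bits/symbol


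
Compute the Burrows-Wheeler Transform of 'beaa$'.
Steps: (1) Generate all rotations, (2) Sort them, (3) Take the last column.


Rotations (sorted):
  0: $beaa -> last char: a
  1: a$bea -> last char: a
  2: aa$be -> last char: e
  3: beaa$ -> last char: $
  4: eaa$b -> last char: b


BWT = aae$b


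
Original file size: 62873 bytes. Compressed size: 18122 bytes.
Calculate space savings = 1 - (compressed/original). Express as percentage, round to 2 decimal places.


ratio = compressed/original = 18122/62873 = 0.288232
savings = 1 - ratio = 1 - 0.288232 = 0.711768
as a percentage: 0.711768 * 100 = 71.18%

Space savings = 1 - 18122/62873 = 71.18%


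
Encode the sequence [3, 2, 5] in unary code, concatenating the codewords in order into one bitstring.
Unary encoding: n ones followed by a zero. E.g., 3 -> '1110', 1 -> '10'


Encode each number as n ones followed by a terminating 0:
  3 -> 1110 (4 bits)
  2 -> 110 (3 bits)
  5 -> 111110 (6 bits)
Total length = 4 + 3 + 6 = 13 bits.

Unary([3, 2, 5]) = 1110110111110 (13 bits)


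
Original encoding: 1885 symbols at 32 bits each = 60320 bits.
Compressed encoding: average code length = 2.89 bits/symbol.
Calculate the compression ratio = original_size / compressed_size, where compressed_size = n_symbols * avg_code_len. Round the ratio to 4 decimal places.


original_size = n_symbols * orig_bits = 1885 * 32 = 60320 bits
compressed_size = n_symbols * avg_code_len = 1885 * 2.89 = 5447.65 bits
ratio = original_size / compressed_size = 60320 / 5447.65 = 11.0727

Compression ratio = 11.0727


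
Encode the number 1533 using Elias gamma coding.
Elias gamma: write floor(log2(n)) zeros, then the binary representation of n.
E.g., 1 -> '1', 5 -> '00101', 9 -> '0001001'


num_bits = floor(log2(1533)) + 1 = 11
leading_zeros = num_bits - 1 = 10
binary(1533) = 10111111101

Elias gamma(1533) = '0000000000' + '10111111101' = 000000000010111111101 (21 bits)


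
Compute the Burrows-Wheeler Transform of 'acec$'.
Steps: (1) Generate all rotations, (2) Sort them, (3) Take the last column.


Rotations (sorted):
  0: $acec -> last char: c
  1: acec$ -> last char: $
  2: c$ace -> last char: e
  3: cec$a -> last char: a
  4: ec$ac -> last char: c


BWT = c$eac


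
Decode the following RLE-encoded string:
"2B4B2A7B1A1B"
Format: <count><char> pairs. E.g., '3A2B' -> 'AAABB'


Expanding each <count><char> pair:
  2B -> 'BB'
  4B -> 'BBBB'
  2A -> 'AA'
  7B -> 'BBBBBBB'
  1A -> 'A'
  1B -> 'B'

Decoded = BBBBBBAABBBBBBBAB


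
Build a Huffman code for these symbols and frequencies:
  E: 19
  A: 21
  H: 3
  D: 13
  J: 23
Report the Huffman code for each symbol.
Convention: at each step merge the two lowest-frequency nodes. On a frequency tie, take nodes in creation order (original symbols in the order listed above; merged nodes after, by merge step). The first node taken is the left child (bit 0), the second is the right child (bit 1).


Huffman tree construction:
Step 1: Merge H(3) + D(13) = 16
Step 2: Merge (H+D)(16) + E(19) = 35
Step 3: Merge A(21) + J(23) = 44
Step 4: Merge ((H+D)+E)(35) + (A+J)(44) = 79
Read each symbol's code off the tree from the root (left child = 0, right child = 1).

Codes:
  E: 01 (length 2)
  A: 10 (length 2)
  H: 000 (length 3)
  D: 001 (length 3)
  J: 11 (length 2)
Average code length: 174/79 = 2.2025 bits/symbol


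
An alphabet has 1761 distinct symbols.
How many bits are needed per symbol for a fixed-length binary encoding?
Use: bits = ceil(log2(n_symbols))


log2(1761) = 10.7822
Bracket: 2^10 = 1024 < 1761 <= 2^11 = 2048
So ceil(log2(1761)) = 11

bits = ceil(log2(1761)) = ceil(10.7822) = 11 bits


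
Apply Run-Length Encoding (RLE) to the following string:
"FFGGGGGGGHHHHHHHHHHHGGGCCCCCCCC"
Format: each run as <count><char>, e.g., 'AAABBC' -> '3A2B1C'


Scanning runs left to right:
  i=0: run of 'F' x 2 -> '2F'
  i=2: run of 'G' x 7 -> '7G'
  i=9: run of 'H' x 11 -> '11H'
  i=20: run of 'G' x 3 -> '3G'
  i=23: run of 'C' x 8 -> '8C'

RLE = 2F7G11H3G8C


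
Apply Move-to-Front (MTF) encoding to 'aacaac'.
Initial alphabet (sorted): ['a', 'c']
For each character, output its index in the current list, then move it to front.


MTF encoding:
'a': index 0 in ['a', 'c'] -> ['a', 'c']
'a': index 0 in ['a', 'c'] -> ['a', 'c']
'c': index 1 in ['a', 'c'] -> ['c', 'a']
'a': index 1 in ['c', 'a'] -> ['a', 'c']
'a': index 0 in ['a', 'c'] -> ['a', 'c']
'c': index 1 in ['a', 'c'] -> ['c', 'a']


Output: [0, 0, 1, 1, 0, 1]


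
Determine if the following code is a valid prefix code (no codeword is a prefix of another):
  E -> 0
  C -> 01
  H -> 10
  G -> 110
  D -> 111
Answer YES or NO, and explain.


Checking each pair (does one codeword prefix another?):
  E='0' vs C='01': prefix -- VIOLATION

NO -- this is NOT a valid prefix code. E (0) is a prefix of C (01).


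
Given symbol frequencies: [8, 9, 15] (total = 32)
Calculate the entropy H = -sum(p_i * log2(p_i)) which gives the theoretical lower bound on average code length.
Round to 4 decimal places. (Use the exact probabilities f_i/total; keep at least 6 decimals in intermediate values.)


Per-symbol terms -p_i * log2(p_i) with p_i = f_i/32:
  p = 8/32 = 0.250000: log2(p) = -2.000000, -p*log2(p) = 0.500000
  p = 9/32 = 0.281250: log2(p) = -1.830075, -p*log2(p) = 0.514709
  p = 15/32 = 0.468750: log2(p) = -1.093109, -p*log2(p) = 0.512395
H = 0.500000 + 0.514709 + 0.512395 = 1.527104

H = 1.5271 bits/symbol


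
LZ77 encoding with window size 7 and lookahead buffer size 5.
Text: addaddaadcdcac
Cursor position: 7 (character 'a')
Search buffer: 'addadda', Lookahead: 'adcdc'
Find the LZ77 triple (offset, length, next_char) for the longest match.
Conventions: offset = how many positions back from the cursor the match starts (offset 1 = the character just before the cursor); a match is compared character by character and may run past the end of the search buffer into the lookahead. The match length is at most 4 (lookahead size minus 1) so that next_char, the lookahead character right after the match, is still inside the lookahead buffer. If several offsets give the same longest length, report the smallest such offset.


Try each offset into the search buffer:
  offset=1 (pos 6, char 'a'): match length 1
  offset=2 (pos 5, char 'd'): match length 0
  offset=3 (pos 4, char 'd'): match length 0
  offset=4 (pos 3, char 'a'): match length 2
  offset=5 (pos 2, char 'd'): match length 0
  offset=6 (pos 1, char 'd'): match length 0
  offset=7 (pos 0, char 'a'): match length 2
Longest match has length 2, found at offsets 4, 7; take the smallest, offset 4.
next_char = character at position 7 + 2 = 9 -> 'c'

Best match: offset=4, length=2 (matching 'ad' starting at position 3)
LZ77 triple: (4, 2, 'c')


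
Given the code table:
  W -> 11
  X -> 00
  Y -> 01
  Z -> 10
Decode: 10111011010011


Decoding:
10 -> Z
11 -> W
10 -> Z
11 -> W
01 -> Y
00 -> X
11 -> W


Result: ZWZWYXW


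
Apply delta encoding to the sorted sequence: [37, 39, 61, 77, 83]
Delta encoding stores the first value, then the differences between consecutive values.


First value: 37
Deltas:
  39 - 37 = 2
  61 - 39 = 22
  77 - 61 = 16
  83 - 77 = 6


Delta encoded: [37, 2, 22, 16, 6]


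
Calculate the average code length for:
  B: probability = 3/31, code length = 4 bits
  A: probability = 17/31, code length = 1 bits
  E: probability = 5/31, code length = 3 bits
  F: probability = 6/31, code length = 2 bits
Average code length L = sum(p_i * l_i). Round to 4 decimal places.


Weighted contributions p_i * l_i:
  B: (3/31) * 4 = 12/31
  A: (17/31) * 1 = 17/31
  E: (5/31) * 3 = 15/31
  F: (6/31) * 2 = 12/31
Sum = (12 + 17 + 15 + 12)/31 = 56/31

L = 56/31 = 1.8065 bits/symbol


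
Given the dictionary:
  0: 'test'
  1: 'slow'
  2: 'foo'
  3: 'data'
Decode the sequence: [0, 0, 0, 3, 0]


Look up each index in the dictionary:
  0 -> 'test'
  0 -> 'test'
  0 -> 'test'
  3 -> 'data'
  0 -> 'test'

Decoded: "test test test data test"


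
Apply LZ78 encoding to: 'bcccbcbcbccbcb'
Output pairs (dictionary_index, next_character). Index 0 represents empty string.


LZ78 encoding steps:
Dictionary: {0: ''}
Step 1: w='' (idx 0), next='b' -> output (0, 'b'), add 'b' as idx 1
Step 2: w='' (idx 0), next='c' -> output (0, 'c'), add 'c' as idx 2
Step 3: w='c' (idx 2), next='c' -> output (2, 'c'), add 'cc' as idx 3
Step 4: w='b' (idx 1), next='c' -> output (1, 'c'), add 'bc' as idx 4
Step 5: w='bc' (idx 4), next='b' -> output (4, 'b'), add 'bcb' as idx 5
Step 6: w='cc' (idx 3), next='b' -> output (3, 'b'), add 'ccb' as idx 6
Step 7: w='c' (idx 2), next='b' -> output (2, 'b'), add 'cb' as idx 7


Encoded: [(0, 'b'), (0, 'c'), (2, 'c'), (1, 'c'), (4, 'b'), (3, 'b'), (2, 'b')]


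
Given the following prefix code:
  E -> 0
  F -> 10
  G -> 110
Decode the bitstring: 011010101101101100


Decoding step by step:
Bits 0 -> E
Bits 110 -> G
Bits 10 -> F
Bits 10 -> F
Bits 110 -> G
Bits 110 -> G
Bits 110 -> G
Bits 0 -> E


Decoded message: EGFFGGGE


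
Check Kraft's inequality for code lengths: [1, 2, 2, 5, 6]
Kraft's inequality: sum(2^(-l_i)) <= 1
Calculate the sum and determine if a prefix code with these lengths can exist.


Sum = 2^(-1) + 2^(-2) + 2^(-2) + 2^(-5) + 2^(-6)
    = 0.5 + 0.25 + 0.25 + 0.03125 + 0.015625
    = 67/64 = 1.046875
Since 1.046875 > 1, Kraft's inequality is NOT satisfied.
A prefix code with these lengths CANNOT exist.

Kraft sum = 1.046875. Not satisfied.


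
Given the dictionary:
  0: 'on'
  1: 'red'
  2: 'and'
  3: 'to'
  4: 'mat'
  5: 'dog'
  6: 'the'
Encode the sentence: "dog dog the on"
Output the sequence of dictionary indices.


Look up each word in the dictionary:
  'dog' -> 5
  'dog' -> 5
  'the' -> 6
  'on' -> 0

Encoded: [5, 5, 6, 0]


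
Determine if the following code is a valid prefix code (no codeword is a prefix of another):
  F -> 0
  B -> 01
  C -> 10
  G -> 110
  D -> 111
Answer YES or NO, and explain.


Checking each pair (does one codeword prefix another?):
  F='0' vs B='01': prefix -- VIOLATION

NO -- this is NOT a valid prefix code. F (0) is a prefix of B (01).
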